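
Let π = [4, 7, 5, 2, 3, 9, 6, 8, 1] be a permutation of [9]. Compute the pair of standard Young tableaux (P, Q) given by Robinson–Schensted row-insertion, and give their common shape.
P = [1, 3, 6, 8] / [2, 5, 9] / [4] / [7];  Q = [1, 2, 6, 8] / [3, 5, 7] / [4] / [9];  common shape = (4, 3, 1, 1)

Row-insert the values π_1, π_2, … into P one at a time, bumping the leftmost entry strictly greater than the inserted value down to the next row. The recording tableau Q records, in position (i, j), the step at which that cell was added to P.
  Insert 4 (step 1): P = [4];  Q = [1]
  Insert 7 (step 2): P = [4, 7];  Q = [1, 2]
  Insert 5 (step 3): P = [4, 5] / [7];  Q = [1, 2] / [3]
  Insert 2 (step 4): P = [2, 5] / [4] / [7];  Q = [1, 2] / [3] / [4]
  Insert 3 (step 5): P = [2, 3] / [4, 5] / [7];  Q = [1, 2] / [3, 5] / [4]
  Insert 9 (step 6): P = [2, 3, 9] / [4, 5] / [7];  Q = [1, 2, 6] / [3, 5] / [4]
  Insert 6 (step 7): P = [2, 3, 6] / [4, 5, 9] / [7];  Q = [1, 2, 6] / [3, 5, 7] / [4]
  Insert 8 (step 8): P = [2, 3, 6, 8] / [4, 5, 9] / [7];  Q = [1, 2, 6, 8] / [3, 5, 7] / [4]
  Insert 1 (step 9): P = [1, 3, 6, 8] / [2, 5, 9] / [4] / [7];  Q = [1, 2, 6, 8] / [3, 5, 7] / [4] / [9]
Final shape: (4, 3, 1, 1).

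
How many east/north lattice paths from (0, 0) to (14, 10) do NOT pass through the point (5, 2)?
Number of paths = 1450746

Total paths from (0, 0) to (14, 10): C(24, 14) = 1961256. Paths through (5, 2): (paths (0, 0) → (5, 2)) × (paths (5, 2) → (14, 10)) = C(7, 5) · C(17, 9) = 21 · 24310 = 510510. Avoidance count = 1961256 − 510510 = 1450746.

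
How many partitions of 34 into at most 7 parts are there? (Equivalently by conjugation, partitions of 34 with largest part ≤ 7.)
p(34, parts ≤ 7) = 3120

Use the recurrence p(n, m) = p(n, m−1) + p(n−m, m): either the largest part is < m (count p(n, m−1)) or the largest part is exactly m (remove one copy of m, count p(n−m, m)). With p(0, ·) = 1 this gives p(34, parts ≤ 7) = 3120. (By conjugating Young diagrams, this also counts partitions of 34 into at most 7 parts.)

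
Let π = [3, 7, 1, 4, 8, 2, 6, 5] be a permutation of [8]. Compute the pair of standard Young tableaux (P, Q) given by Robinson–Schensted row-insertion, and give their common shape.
P = [1, 2, 5] / [3, 4, 6] / [7, 8];  Q = [1, 2, 5] / [3, 4, 7] / [6, 8];  common shape = (3, 3, 2)

Row-insert the values π_1, π_2, … into P one at a time, bumping the leftmost entry strictly greater than the inserted value down to the next row. The recording tableau Q records, in position (i, j), the step at which that cell was added to P.
  Insert 3 (step 1): P = [3];  Q = [1]
  Insert 7 (step 2): P = [3, 7];  Q = [1, 2]
  Insert 1 (step 3): P = [1, 7] / [3];  Q = [1, 2] / [3]
  Insert 4 (step 4): P = [1, 4] / [3, 7];  Q = [1, 2] / [3, 4]
  Insert 8 (step 5): P = [1, 4, 8] / [3, 7];  Q = [1, 2, 5] / [3, 4]
  Insert 2 (step 6): P = [1, 2, 8] / [3, 4] / [7];  Q = [1, 2, 5] / [3, 4] / [6]
  Insert 6 (step 7): P = [1, 2, 6] / [3, 4, 8] / [7];  Q = [1, 2, 5] / [3, 4, 7] / [6]
  Insert 5 (step 8): P = [1, 2, 5] / [3, 4, 6] / [7, 8];  Q = [1, 2, 5] / [3, 4, 7] / [6, 8]
Final shape: (3, 3, 2).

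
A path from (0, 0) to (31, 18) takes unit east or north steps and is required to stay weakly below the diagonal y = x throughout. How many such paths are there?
Number of paths = 5054988087457

By the reflection principle (André's argument), the number of monotone paths to (31, 18) with n ≤ m that never go above y = x is C(49, 31) − C(49, 32) = 11554258485616 − 6499270398159 = 5054988087457.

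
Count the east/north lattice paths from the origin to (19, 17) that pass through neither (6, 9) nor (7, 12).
Number of paths = 7391111966

Inclusion–exclusion. Total paths: C(36, 19) = 8597496600. Through P₁: C(15, 6)·C(21, 13) = 1018467450. Through P₂: C(19, 7)·C(17, 12) = 311800944. Since P₁ is strictly southwest of P₂, a monotone path through both must visit P₁ then P₂; paths through both = C(15, 6)·C(4, 1)·C(17, 12) = 123883760. Avoid both = 8597496600 − 1018467450 − 311800944 + 123883760 = 7391111966.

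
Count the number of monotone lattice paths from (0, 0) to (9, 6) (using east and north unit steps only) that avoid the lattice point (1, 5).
Number of paths = 4951

Total paths from (0, 0) to (9, 6): C(15, 9) = 5005. Paths through (1, 5): (paths (0, 0) → (1, 5)) × (paths (1, 5) → (9, 6)) = C(6, 1) · C(9, 8) = 6 · 9 = 54. Avoidance count = 5005 − 54 = 4951.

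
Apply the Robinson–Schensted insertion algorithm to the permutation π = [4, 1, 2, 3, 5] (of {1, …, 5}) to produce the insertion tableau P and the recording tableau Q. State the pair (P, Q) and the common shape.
P = [1, 2, 3, 5] / [4];  Q = [1, 3, 4, 5] / [2];  common shape = (4, 1)

Row-insert the values π_1, π_2, … into P one at a time, bumping the leftmost entry strictly greater than the inserted value down to the next row. The recording tableau Q records, in position (i, j), the step at which that cell was added to P.
  Insert 4 (step 1): P = [4];  Q = [1]
  Insert 1 (step 2): P = [1] / [4];  Q = [1] / [2]
  Insert 2 (step 3): P = [1, 2] / [4];  Q = [1, 3] / [2]
  Insert 3 (step 4): P = [1, 2, 3] / [4];  Q = [1, 3, 4] / [2]
  Insert 5 (step 5): P = [1, 2, 3, 5] / [4];  Q = [1, 3, 4, 5] / [2]
Final shape: (4, 1).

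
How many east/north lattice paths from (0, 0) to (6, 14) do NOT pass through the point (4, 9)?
Number of paths = 23745

Total paths from (0, 0) to (6, 14): C(20, 6) = 38760. Paths through (4, 9): (paths (0, 0) → (4, 9)) × (paths (4, 9) → (6, 14)) = C(13, 4) · C(7, 2) = 715 · 21 = 15015. Avoidance count = 38760 − 15015 = 23745.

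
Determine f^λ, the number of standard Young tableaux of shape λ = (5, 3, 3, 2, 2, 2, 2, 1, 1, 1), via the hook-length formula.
# SYT of shape (5, 3, 3, 2, 2, 2, 2, 1, 1, 1) = 359165664

Hook-length formula: f^λ = n! / Π hook(c), product over all cells c of the Young diagram. For λ = (5, 3, 3, 2, 2, 2, 2, 1, 1, 1), n = 22 boxes. Hook lengths by row (left-to-right, top-to-bottom): [14, 10, 5, 2, 1]; [11, 7, 2]; [10, 6, 1]; [8, 4]; [7, 3]; [6, 2]; [5, 1]; [3]; [2]; [1]. Product of hooks = 3129477120000. So f^λ = 22! / 3129477120000 = 1124000727777607680000 / 3129477120000 = 359165664.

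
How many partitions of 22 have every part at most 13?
p(22, parts ≤ 13) = 935

Use the recurrence p(n, m) = p(n, m−1) + p(n−m, m): either the largest part is < m (count p(n, m−1)) or the largest part is exactly m (remove one copy of m, count p(n−m, m)). With p(0, ·) = 1 this gives p(22, parts ≤ 13) = 935. (By conjugating Young diagrams, this also counts partitions of 22 into at most 13 parts.)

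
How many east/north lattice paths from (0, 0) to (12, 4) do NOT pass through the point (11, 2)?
Number of paths = 1586

Total paths from (0, 0) to (12, 4): C(16, 12) = 1820. Paths through (11, 2): (paths (0, 0) → (11, 2)) × (paths (11, 2) → (12, 4)) = C(13, 11) · C(3, 1) = 78 · 3 = 234. Avoidance count = 1820 − 234 = 1586.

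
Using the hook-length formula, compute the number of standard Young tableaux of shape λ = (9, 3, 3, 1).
# SYT of shape (9, 3, 3, 1) = 112112

Hook-length formula: f^λ = n! / Π hook(c), product over all cells c of the Young diagram. For λ = (9, 3, 3, 1), n = 16 boxes. Hook lengths by row (left-to-right, top-to-bottom): [12, 10, 9, 6, 5, 4, 3, 2, 1]; [5, 3, 2]; [4, 2, 1]; [1]. Product of hooks = 186624000. So f^λ = 16! / 186624000 = 20922789888000 / 186624000 = 112112.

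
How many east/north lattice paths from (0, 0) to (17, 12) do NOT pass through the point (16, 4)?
Number of paths = 51852330

Total paths from (0, 0) to (17, 12): C(29, 17) = 51895935. Paths through (16, 4): (paths (0, 0) → (16, 4)) × (paths (16, 4) → (17, 12)) = C(20, 16) · C(9, 1) = 4845 · 9 = 43605. Avoidance count = 51895935 − 43605 = 51852330.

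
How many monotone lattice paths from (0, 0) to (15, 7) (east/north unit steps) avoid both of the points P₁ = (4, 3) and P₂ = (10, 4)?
Number of paths = 80433

Inclusion–exclusion. Total paths: C(22, 15) = 170544. Through P₁: C(7, 4)·C(15, 11) = 47775. Through P₂: C(14, 10)·C(8, 5) = 56056. Since P₁ is strictly southwest of P₂, a monotone path through both must visit P₁ then P₂; paths through both = C(7, 4)·C(7, 6)·C(8, 5) = 13720. Avoid both = 170544 − 47775 − 56056 + 13720 = 80433.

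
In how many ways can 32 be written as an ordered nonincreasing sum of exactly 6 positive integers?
p(32, 6 parts) = 709

Partitions of n into exactly k parts are in bijection with partitions of n − k into at most k parts (subtract 1 from each part). So p(32, exactly 6) = p(26, parts ≤ 6). Computing via the recurrence p(m, j) = p(m, j−1) + p(m−j, j) gives 709.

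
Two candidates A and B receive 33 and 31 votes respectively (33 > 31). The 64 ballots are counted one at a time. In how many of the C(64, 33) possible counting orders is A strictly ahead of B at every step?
Strict-lead orderings = 55534064877048198

Total orderings of the 64 votes with 33 for A: C(64, 33) = 1777090076065542336. By the Bertrand ballot formula (Cycle Lemma / reflection principle), the number of orderings in which A is strictly ahead of B throughout is (p − q)/(p + q) · C(p + q, p) = (33 − 31)/(33 + 31) · 1777090076065542336 = 55534064877048198.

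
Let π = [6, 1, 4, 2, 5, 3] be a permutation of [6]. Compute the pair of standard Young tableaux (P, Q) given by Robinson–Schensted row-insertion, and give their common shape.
P = [1, 2, 3] / [4, 5] / [6];  Q = [1, 3, 5] / [2, 6] / [4];  common shape = (3, 2, 1)

Row-insert the values π_1, π_2, … into P one at a time, bumping the leftmost entry strictly greater than the inserted value down to the next row. The recording tableau Q records, in position (i, j), the step at which that cell was added to P.
  Insert 6 (step 1): P = [6];  Q = [1]
  Insert 1 (step 2): P = [1] / [6];  Q = [1] / [2]
  Insert 4 (step 3): P = [1, 4] / [6];  Q = [1, 3] / [2]
  Insert 2 (step 4): P = [1, 2] / [4] / [6];  Q = [1, 3] / [2] / [4]
  Insert 5 (step 5): P = [1, 2, 5] / [4] / [6];  Q = [1, 3, 5] / [2] / [4]
  Insert 3 (step 6): P = [1, 2, 3] / [4, 5] / [6];  Q = [1, 3, 5] / [2, 6] / [4]
Final shape: (3, 2, 1).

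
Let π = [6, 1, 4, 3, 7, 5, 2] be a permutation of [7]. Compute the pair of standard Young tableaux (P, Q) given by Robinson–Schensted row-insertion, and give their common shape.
P = [1, 2, 5] / [3, 7] / [4] / [6];  Q = [1, 3, 5] / [2, 6] / [4] / [7];  common shape = (3, 2, 1, 1)

Row-insert the values π_1, π_2, … into P one at a time, bumping the leftmost entry strictly greater than the inserted value down to the next row. The recording tableau Q records, in position (i, j), the step at which that cell was added to P.
  Insert 6 (step 1): P = [6];  Q = [1]
  Insert 1 (step 2): P = [1] / [6];  Q = [1] / [2]
  Insert 4 (step 3): P = [1, 4] / [6];  Q = [1, 3] / [2]
  Insert 3 (step 4): P = [1, 3] / [4] / [6];  Q = [1, 3] / [2] / [4]
  Insert 7 (step 5): P = [1, 3, 7] / [4] / [6];  Q = [1, 3, 5] / [2] / [4]
  Insert 5 (step 6): P = [1, 3, 5] / [4, 7] / [6];  Q = [1, 3, 5] / [2, 6] / [4]
  Insert 2 (step 7): P = [1, 2, 5] / [3, 7] / [4] / [6];  Q = [1, 3, 5] / [2, 6] / [4] / [7]
Final shape: (3, 2, 1, 1).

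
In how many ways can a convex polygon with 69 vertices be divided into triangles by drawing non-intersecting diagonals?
C_67 = 22033725021956517463358552614056949950

These polygon triangulations are counted by the Catalan number C_n = (1/(n + 1)) · C(2n, n). For n = 67: C_67 = (1/68) · C(134, 67) = 1498293301493043187508381577755872596600/68 = 22033725021956517463358552614056949950.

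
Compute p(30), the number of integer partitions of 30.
p(30) = 5604

Compute p(n) via the recurrence p(n, m) = p(n, m−1) + p(n−m, m), where p(n, m) counts partitions of n with all parts ≤ m and p(n) = p(n, n). The base cases are p(0, m) = 1 and p(n, 0) = 0 for n > 0. Filling the table yields p(30) = 5604. (Euler's pentagonal recurrence is an alternative.)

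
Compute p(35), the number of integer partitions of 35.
p(35) = 14883

Compute p(n) via the recurrence p(n, m) = p(n, m−1) + p(n−m, m), where p(n, m) counts partitions of n with all parts ≤ m and p(n) = p(n, n). The base cases are p(0, m) = 1 and p(n, 0) = 0 for n > 0. Filling the table yields p(35) = 14883. (Euler's pentagonal recurrence is an alternative.)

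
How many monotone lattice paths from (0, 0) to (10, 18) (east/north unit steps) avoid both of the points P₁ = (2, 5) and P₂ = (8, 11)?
Number of paths = 6827412

Inclusion–exclusion. Total paths: C(28, 10) = 13123110. Through P₁: C(7, 2)·C(21, 8) = 4273290. Through P₂: C(19, 8)·C(9, 2) = 2720952. Since P₁ is strictly southwest of P₂, a monotone path through both must visit P₁ then P₂; paths through both = C(7, 2)·C(12, 6)·C(9, 2) = 698544. Avoid both = 13123110 − 4273290 − 2720952 + 698544 = 6827412.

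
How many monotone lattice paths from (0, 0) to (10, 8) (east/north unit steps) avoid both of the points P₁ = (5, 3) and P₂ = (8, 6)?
Number of paths = 18348

Inclusion–exclusion. Total paths: C(18, 10) = 43758. Through P₁: C(8, 5)·C(10, 5) = 14112. Through P₂: C(14, 8)·C(4, 2) = 18018. Since P₁ is strictly southwest of P₂, a monotone path through both must visit P₁ then P₂; paths through both = C(8, 5)·C(6, 3)·C(4, 2) = 6720. Avoid both = 43758 − 14112 − 18018 + 6720 = 18348.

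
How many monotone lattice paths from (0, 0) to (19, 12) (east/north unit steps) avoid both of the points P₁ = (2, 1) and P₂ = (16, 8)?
Number of paths = 63165900

Inclusion–exclusion. Total paths: C(31, 19) = 141120525. Through P₁: C(3, 2)·C(28, 17) = 64422540. Through P₂: C(24, 16)·C(7, 3) = 25741485. Since P₁ is strictly southwest of P₂, a monotone path through both must visit P₁ then P₂; paths through both = C(3, 2)·C(21, 14)·C(7, 3) = 12209400. Avoid both = 141120525 − 64422540 − 25741485 + 12209400 = 63165900.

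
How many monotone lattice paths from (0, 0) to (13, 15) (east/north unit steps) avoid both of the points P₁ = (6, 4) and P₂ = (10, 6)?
Number of paths = 29690360

Inclusion–exclusion. Total paths: C(28, 13) = 37442160. Through P₁: C(10, 6)·C(18, 7) = 6683040. Through P₂: C(16, 10)·C(12, 3) = 1761760. Since P₁ is strictly southwest of P₂, a monotone path through both must visit P₁ then P₂; paths through both = C(10, 6)·C(6, 4)·C(12, 3) = 693000. Avoid both = 37442160 − 6683040 − 1761760 + 693000 = 29690360.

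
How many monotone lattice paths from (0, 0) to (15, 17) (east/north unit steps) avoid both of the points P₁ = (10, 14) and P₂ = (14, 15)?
Number of paths = 252634944

Inclusion–exclusion. Total paths: C(32, 15) = 565722720. Through P₁: C(24, 10)·C(8, 5) = 109830336. Through P₂: C(29, 14)·C(3, 1) = 232676280. Since P₁ is strictly southwest of P₂, a monotone path through both must visit P₁ then P₂; paths through both = C(24, 10)·C(5, 4)·C(3, 1) = 29418840. Avoid both = 565722720 − 109830336 − 232676280 + 29418840 = 252634944.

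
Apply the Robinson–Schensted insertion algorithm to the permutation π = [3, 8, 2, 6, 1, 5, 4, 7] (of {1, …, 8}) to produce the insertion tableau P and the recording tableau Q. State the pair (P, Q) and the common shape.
P = [1, 4, 7] / [2, 5] / [3, 6] / [8];  Q = [1, 2, 8] / [3, 4] / [5, 6] / [7];  common shape = (3, 2, 2, 1)

Row-insert the values π_1, π_2, … into P one at a time, bumping the leftmost entry strictly greater than the inserted value down to the next row. The recording tableau Q records, in position (i, j), the step at which that cell was added to P.
  Insert 3 (step 1): P = [3];  Q = [1]
  Insert 8 (step 2): P = [3, 8];  Q = [1, 2]
  Insert 2 (step 3): P = [2, 8] / [3];  Q = [1, 2] / [3]
  Insert 6 (step 4): P = [2, 6] / [3, 8];  Q = [1, 2] / [3, 4]
  Insert 1 (step 5): P = [1, 6] / [2, 8] / [3];  Q = [1, 2] / [3, 4] / [5]
  Insert 5 (step 6): P = [1, 5] / [2, 6] / [3, 8];  Q = [1, 2] / [3, 4] / [5, 6]
  Insert 4 (step 7): P = [1, 4] / [2, 5] / [3, 6] / [8];  Q = [1, 2] / [3, 4] / [5, 6] / [7]
  Insert 7 (step 8): P = [1, 4, 7] / [2, 5] / [3, 6] / [8];  Q = [1, 2, 8] / [3, 4] / [5, 6] / [7]
Final shape: (3, 2, 2, 1).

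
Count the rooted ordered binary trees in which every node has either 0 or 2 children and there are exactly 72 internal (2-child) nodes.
C_72 = 20276890389709399862928998568254641025700

These full binary trees are counted by the Catalan number C_n = (1/(n + 1)) · C(2n, n). For n = 72: C_72 = (1/73) · C(144, 72) = 1480212998448786189993816895482588794876100/73 = 20276890389709399862928998568254641025700.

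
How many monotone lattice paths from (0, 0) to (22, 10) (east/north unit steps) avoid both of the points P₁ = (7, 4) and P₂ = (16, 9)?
Number of paths = 36928915

Inclusion–exclusion. Total paths: C(32, 22) = 64512240. Through P₁: C(11, 7)·C(21, 15) = 17907120. Through P₂: C(25, 16)·C(7, 6) = 14300825. Since P₁ is strictly southwest of P₂, a monotone path through both must visit P₁ then P₂; paths through both = C(11, 7)·C(14, 9)·C(7, 6) = 4624620. Avoid both = 64512240 − 17907120 − 14300825 + 4624620 = 36928915.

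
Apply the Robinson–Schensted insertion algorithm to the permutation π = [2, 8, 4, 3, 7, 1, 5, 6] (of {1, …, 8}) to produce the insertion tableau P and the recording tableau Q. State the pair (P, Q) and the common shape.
P = [1, 3, 5, 6] / [2, 7] / [4] / [8];  Q = [1, 2, 5, 8] / [3, 7] / [4] / [6];  common shape = (4, 2, 1, 1)

Row-insert the values π_1, π_2, … into P one at a time, bumping the leftmost entry strictly greater than the inserted value down to the next row. The recording tableau Q records, in position (i, j), the step at which that cell was added to P.
  Insert 2 (step 1): P = [2];  Q = [1]
  Insert 8 (step 2): P = [2, 8];  Q = [1, 2]
  Insert 4 (step 3): P = [2, 4] / [8];  Q = [1, 2] / [3]
  Insert 3 (step 4): P = [2, 3] / [4] / [8];  Q = [1, 2] / [3] / [4]
  Insert 7 (step 5): P = [2, 3, 7] / [4] / [8];  Q = [1, 2, 5] / [3] / [4]
  Insert 1 (step 6): P = [1, 3, 7] / [2] / [4] / [8];  Q = [1, 2, 5] / [3] / [4] / [6]
  Insert 5 (step 7): P = [1, 3, 5] / [2, 7] / [4] / [8];  Q = [1, 2, 5] / [3, 7] / [4] / [6]
  Insert 6 (step 8): P = [1, 3, 5, 6] / [2, 7] / [4] / [8];  Q = [1, 2, 5, 8] / [3, 7] / [4] / [6]
Final shape: (4, 2, 1, 1).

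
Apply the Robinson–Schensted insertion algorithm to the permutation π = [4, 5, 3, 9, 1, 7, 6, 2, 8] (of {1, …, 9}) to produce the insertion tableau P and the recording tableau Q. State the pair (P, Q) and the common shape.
P = [1, 2, 6, 8] / [3, 5] / [4, 7] / [9];  Q = [1, 2, 4, 9] / [3, 6] / [5, 7] / [8];  common shape = (4, 2, 2, 1)

Row-insert the values π_1, π_2, … into P one at a time, bumping the leftmost entry strictly greater than the inserted value down to the next row. The recording tableau Q records, in position (i, j), the step at which that cell was added to P.
  Insert 4 (step 1): P = [4];  Q = [1]
  Insert 5 (step 2): P = [4, 5];  Q = [1, 2]
  Insert 3 (step 3): P = [3, 5] / [4];  Q = [1, 2] / [3]
  Insert 9 (step 4): P = [3, 5, 9] / [4];  Q = [1, 2, 4] / [3]
  Insert 1 (step 5): P = [1, 5, 9] / [3] / [4];  Q = [1, 2, 4] / [3] / [5]
  Insert 7 (step 6): P = [1, 5, 7] / [3, 9] / [4];  Q = [1, 2, 4] / [3, 6] / [5]
  Insert 6 (step 7): P = [1, 5, 6] / [3, 7] / [4, 9];  Q = [1, 2, 4] / [3, 6] / [5, 7]
  Insert 2 (step 8): P = [1, 2, 6] / [3, 5] / [4, 7] / [9];  Q = [1, 2, 4] / [3, 6] / [5, 7] / [8]
  Insert 8 (step 9): P = [1, 2, 6, 8] / [3, 5] / [4, 7] / [9];  Q = [1, 2, 4, 9] / [3, 6] / [5, 7] / [8]
Final shape: (4, 2, 2, 1).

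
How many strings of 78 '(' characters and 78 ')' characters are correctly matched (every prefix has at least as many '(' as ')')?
C_78 = 73745243611532458459690151854647329239335600

These balanced parentheses are counted by the Catalan number C_n = (1/(n + 1)) · C(2n, n). For n = 78: C_78 = (1/79) · C(156, 78) = 5825874245311064218315521996517139009907512400/79 = 73745243611532458459690151854647329239335600.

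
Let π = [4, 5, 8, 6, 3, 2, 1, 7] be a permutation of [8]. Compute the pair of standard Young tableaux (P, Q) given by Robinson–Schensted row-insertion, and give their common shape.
P = [1, 5, 6, 7] / [2] / [3] / [4] / [8];  Q = [1, 2, 3, 8] / [4] / [5] / [6] / [7];  common shape = (4, 1, 1, 1, 1)

Row-insert the values π_1, π_2, … into P one at a time, bumping the leftmost entry strictly greater than the inserted value down to the next row. The recording tableau Q records, in position (i, j), the step at which that cell was added to P.
  Insert 4 (step 1): P = [4];  Q = [1]
  Insert 5 (step 2): P = [4, 5];  Q = [1, 2]
  Insert 8 (step 3): P = [4, 5, 8];  Q = [1, 2, 3]
  Insert 6 (step 4): P = [4, 5, 6] / [8];  Q = [1, 2, 3] / [4]
  Insert 3 (step 5): P = [3, 5, 6] / [4] / [8];  Q = [1, 2, 3] / [4] / [5]
  Insert 2 (step 6): P = [2, 5, 6] / [3] / [4] / [8];  Q = [1, 2, 3] / [4] / [5] / [6]
  Insert 1 (step 7): P = [1, 5, 6] / [2] / [3] / [4] / [8];  Q = [1, 2, 3] / [4] / [5] / [6] / [7]
  Insert 7 (step 8): P = [1, 5, 6, 7] / [2] / [3] / [4] / [8];  Q = [1, 2, 3, 8] / [4] / [5] / [6] / [7]
Final shape: (4, 1, 1, 1, 1).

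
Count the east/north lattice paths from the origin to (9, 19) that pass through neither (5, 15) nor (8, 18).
Number of paths = 3317230

Inclusion–exclusion. Total paths: C(28, 9) = 6906900. Through P₁: C(20, 5)·C(8, 4) = 1085280. Through P₂: C(26, 8)·C(2, 1) = 3124550. Since P₁ is strictly southwest of P₂, a monotone path through both must visit P₁ then P₂; paths through both = C(20, 5)·C(6, 3)·C(2, 1) = 620160. Avoid both = 6906900 − 1085280 − 3124550 + 620160 = 3317230.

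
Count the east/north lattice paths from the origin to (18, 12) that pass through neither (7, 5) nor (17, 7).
Number of paths = 59525625

Inclusion–exclusion. Total paths: C(30, 18) = 86493225. Through P₁: C(12, 7)·C(18, 11) = 25204608. Through P₂: C(24, 17)·C(6, 1) = 2076624. Since P₁ is strictly southwest of P₂, a monotone path through both must visit P₁ then P₂; paths through both = C(12, 7)·C(12, 10)·C(6, 1) = 313632. Avoid both = 86493225 − 25204608 − 2076624 + 313632 = 59525625.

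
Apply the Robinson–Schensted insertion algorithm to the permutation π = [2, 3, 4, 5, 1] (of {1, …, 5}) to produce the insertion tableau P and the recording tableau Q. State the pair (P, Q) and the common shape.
P = [1, 3, 4, 5] / [2];  Q = [1, 2, 3, 4] / [5];  common shape = (4, 1)

Row-insert the values π_1, π_2, … into P one at a time, bumping the leftmost entry strictly greater than the inserted value down to the next row. The recording tableau Q records, in position (i, j), the step at which that cell was added to P.
  Insert 2 (step 1): P = [2];  Q = [1]
  Insert 3 (step 2): P = [2, 3];  Q = [1, 2]
  Insert 4 (step 3): P = [2, 3, 4];  Q = [1, 2, 3]
  Insert 5 (step 4): P = [2, 3, 4, 5];  Q = [1, 2, 3, 4]
  Insert 1 (step 5): P = [1, 3, 4, 5] / [2];  Q = [1, 2, 3, 4] / [5]
Final shape: (4, 1).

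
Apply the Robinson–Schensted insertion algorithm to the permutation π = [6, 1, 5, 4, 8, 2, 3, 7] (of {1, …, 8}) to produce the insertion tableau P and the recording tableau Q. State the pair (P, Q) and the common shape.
P = [1, 2, 3, 7] / [4, 8] / [5] / [6];  Q = [1, 3, 5, 8] / [2, 7] / [4] / [6];  common shape = (4, 2, 1, 1)

Row-insert the values π_1, π_2, … into P one at a time, bumping the leftmost entry strictly greater than the inserted value down to the next row. The recording tableau Q records, in position (i, j), the step at which that cell was added to P.
  Insert 6 (step 1): P = [6];  Q = [1]
  Insert 1 (step 2): P = [1] / [6];  Q = [1] / [2]
  Insert 5 (step 3): P = [1, 5] / [6];  Q = [1, 3] / [2]
  Insert 4 (step 4): P = [1, 4] / [5] / [6];  Q = [1, 3] / [2] / [4]
  Insert 8 (step 5): P = [1, 4, 8] / [5] / [6];  Q = [1, 3, 5] / [2] / [4]
  Insert 2 (step 6): P = [1, 2, 8] / [4] / [5] / [6];  Q = [1, 3, 5] / [2] / [4] / [6]
  Insert 3 (step 7): P = [1, 2, 3] / [4, 8] / [5] / [6];  Q = [1, 3, 5] / [2, 7] / [4] / [6]
  Insert 7 (step 8): P = [1, 2, 3, 7] / [4, 8] / [5] / [6];  Q = [1, 3, 5, 8] / [2, 7] / [4] / [6]
Final shape: (4, 2, 1, 1).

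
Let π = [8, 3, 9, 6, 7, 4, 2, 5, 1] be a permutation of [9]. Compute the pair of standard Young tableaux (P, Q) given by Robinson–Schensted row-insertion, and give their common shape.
P = [1, 4, 5] / [2, 7] / [3, 9] / [6] / [8];  Q = [1, 3, 5] / [2, 4] / [6, 8] / [7] / [9];  common shape = (3, 2, 2, 1, 1)

Row-insert the values π_1, π_2, … into P one at a time, bumping the leftmost entry strictly greater than the inserted value down to the next row. The recording tableau Q records, in position (i, j), the step at which that cell was added to P.
  Insert 8 (step 1): P = [8];  Q = [1]
  Insert 3 (step 2): P = [3] / [8];  Q = [1] / [2]
  Insert 9 (step 3): P = [3, 9] / [8];  Q = [1, 3] / [2]
  Insert 6 (step 4): P = [3, 6] / [8, 9];  Q = [1, 3] / [2, 4]
  Insert 7 (step 5): P = [3, 6, 7] / [8, 9];  Q = [1, 3, 5] / [2, 4]
  Insert 4 (step 6): P = [3, 4, 7] / [6, 9] / [8];  Q = [1, 3, 5] / [2, 4] / [6]
  Insert 2 (step 7): P = [2, 4, 7] / [3, 9] / [6] / [8];  Q = [1, 3, 5] / [2, 4] / [6] / [7]
  Insert 5 (step 8): P = [2, 4, 5] / [3, 7] / [6, 9] / [8];  Q = [1, 3, 5] / [2, 4] / [6, 8] / [7]
  Insert 1 (step 9): P = [1, 4, 5] / [2, 7] / [3, 9] / [6] / [8];  Q = [1, 3, 5] / [2, 4] / [6, 8] / [7] / [9]
Final shape: (3, 2, 2, 1, 1).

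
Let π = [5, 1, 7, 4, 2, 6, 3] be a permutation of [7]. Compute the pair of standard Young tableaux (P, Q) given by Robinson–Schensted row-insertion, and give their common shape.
P = [1, 2, 3] / [4, 6] / [5, 7];  Q = [1, 3, 6] / [2, 4] / [5, 7];  common shape = (3, 2, 2)

Row-insert the values π_1, π_2, … into P one at a time, bumping the leftmost entry strictly greater than the inserted value down to the next row. The recording tableau Q records, in position (i, j), the step at which that cell was added to P.
  Insert 5 (step 1): P = [5];  Q = [1]
  Insert 1 (step 2): P = [1] / [5];  Q = [1] / [2]
  Insert 7 (step 3): P = [1, 7] / [5];  Q = [1, 3] / [2]
  Insert 4 (step 4): P = [1, 4] / [5, 7];  Q = [1, 3] / [2, 4]
  Insert 2 (step 5): P = [1, 2] / [4, 7] / [5];  Q = [1, 3] / [2, 4] / [5]
  Insert 6 (step 6): P = [1, 2, 6] / [4, 7] / [5];  Q = [1, 3, 6] / [2, 4] / [5]
  Insert 3 (step 7): P = [1, 2, 3] / [4, 6] / [5, 7];  Q = [1, 3, 6] / [2, 4] / [5, 7]
Final shape: (3, 2, 2).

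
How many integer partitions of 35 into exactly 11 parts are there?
p(35, 11 parts) = 1303

Partitions of n into exactly k parts are in bijection with partitions of n − k into at most k parts (subtract 1 from each part). So p(35, exactly 11) = p(24, parts ≤ 11). Computing via the recurrence p(m, j) = p(m, j−1) + p(m−j, j) gives 1303.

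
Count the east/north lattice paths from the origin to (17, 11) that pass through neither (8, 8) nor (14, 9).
Number of paths = 11371780

Inclusion–exclusion. Total paths: C(28, 17) = 21474180. Through P₁: C(16, 8)·C(12, 9) = 2831400. Through P₂: C(23, 14)·C(5, 3) = 8171900. Since P₁ is strictly southwest of P₂, a monotone path through both must visit P₁ then P₂; paths through both = C(16, 8)·C(7, 6)·C(5, 3) = 900900. Avoid both = 21474180 − 2831400 − 8171900 + 900900 = 11371780.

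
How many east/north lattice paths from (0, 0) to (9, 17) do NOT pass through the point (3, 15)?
Number of paths = 3101702

Total paths from (0, 0) to (9, 17): C(26, 9) = 3124550. Paths through (3, 15): (paths (0, 0) → (3, 15)) × (paths (3, 15) → (9, 17)) = C(18, 3) · C(8, 6) = 816 · 28 = 22848. Avoidance count = 3124550 − 22848 = 3101702.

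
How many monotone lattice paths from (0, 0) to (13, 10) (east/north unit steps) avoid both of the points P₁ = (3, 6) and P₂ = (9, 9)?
Number of paths = 852162

Inclusion–exclusion. Total paths: C(23, 13) = 1144066. Through P₁: C(9, 3)·C(14, 10) = 84084. Through P₂: C(18, 9)·C(5, 4) = 243100. Since P₁ is strictly southwest of P₂, a monotone path through both must visit P₁ then P₂; paths through both = C(9, 3)·C(9, 6)·C(5, 4) = 35280. Avoid both = 1144066 − 84084 − 243100 + 35280 = 852162.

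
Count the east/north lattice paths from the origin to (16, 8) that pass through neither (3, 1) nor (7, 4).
Number of paths = 289541

Inclusion–exclusion. Total paths: C(24, 16) = 735471. Through P₁: C(4, 3)·C(20, 13) = 310080. Through P₂: C(11, 7)·C(13, 9) = 235950. Since P₁ is strictly southwest of P₂, a monotone path through both must visit P₁ then P₂; paths through both = C(4, 3)·C(7, 4)·C(13, 9) = 100100. Avoid both = 735471 − 310080 − 235950 + 100100 = 289541.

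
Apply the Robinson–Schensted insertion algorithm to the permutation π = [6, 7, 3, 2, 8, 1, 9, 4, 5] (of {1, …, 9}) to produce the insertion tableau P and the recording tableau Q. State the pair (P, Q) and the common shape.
P = [1, 4, 5, 9] / [2, 7, 8] / [3] / [6];  Q = [1, 2, 5, 7] / [3, 8, 9] / [4] / [6];  common shape = (4, 3, 1, 1)

Row-insert the values π_1, π_2, … into P one at a time, bumping the leftmost entry strictly greater than the inserted value down to the next row. The recording tableau Q records, in position (i, j), the step at which that cell was added to P.
  Insert 6 (step 1): P = [6];  Q = [1]
  Insert 7 (step 2): P = [6, 7];  Q = [1, 2]
  Insert 3 (step 3): P = [3, 7] / [6];  Q = [1, 2] / [3]
  Insert 2 (step 4): P = [2, 7] / [3] / [6];  Q = [1, 2] / [3] / [4]
  Insert 8 (step 5): P = [2, 7, 8] / [3] / [6];  Q = [1, 2, 5] / [3] / [4]
  Insert 1 (step 6): P = [1, 7, 8] / [2] / [3] / [6];  Q = [1, 2, 5] / [3] / [4] / [6]
  Insert 9 (step 7): P = [1, 7, 8, 9] / [2] / [3] / [6];  Q = [1, 2, 5, 7] / [3] / [4] / [6]
  Insert 4 (step 8): P = [1, 4, 8, 9] / [2, 7] / [3] / [6];  Q = [1, 2, 5, 7] / [3, 8] / [4] / [6]
  Insert 5 (step 9): P = [1, 4, 5, 9] / [2, 7, 8] / [3] / [6];  Q = [1, 2, 5, 7] / [3, 8, 9] / [4] / [6]
Final shape: (4, 3, 1, 1).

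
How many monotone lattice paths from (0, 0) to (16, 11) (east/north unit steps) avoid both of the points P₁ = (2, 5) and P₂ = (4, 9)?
Number of paths = 12187535

Inclusion–exclusion. Total paths: C(27, 16) = 13037895. Through P₁: C(7, 2)·C(20, 14) = 813960. Through P₂: C(13, 4)·C(14, 12) = 65065. Since P₁ is strictly southwest of P₂, a monotone path through both must visit P₁ then P₂; paths through both = C(7, 2)·C(6, 2)·C(14, 12) = 28665. Avoid both = 13037895 − 813960 − 65065 + 28665 = 12187535.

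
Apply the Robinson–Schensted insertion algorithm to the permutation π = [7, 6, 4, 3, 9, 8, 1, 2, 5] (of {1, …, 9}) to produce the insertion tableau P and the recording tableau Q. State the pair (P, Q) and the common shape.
P = [1, 2, 5] / [3, 8] / [4, 9] / [6] / [7];  Q = [1, 5, 9] / [2, 6] / [3, 8] / [4] / [7];  common shape = (3, 2, 2, 1, 1)

Row-insert the values π_1, π_2, … into P one at a time, bumping the leftmost entry strictly greater than the inserted value down to the next row. The recording tableau Q records, in position (i, j), the step at which that cell was added to P.
  Insert 7 (step 1): P = [7];  Q = [1]
  Insert 6 (step 2): P = [6] / [7];  Q = [1] / [2]
  Insert 4 (step 3): P = [4] / [6] / [7];  Q = [1] / [2] / [3]
  Insert 3 (step 4): P = [3] / [4] / [6] / [7];  Q = [1] / [2] / [3] / [4]
  Insert 9 (step 5): P = [3, 9] / [4] / [6] / [7];  Q = [1, 5] / [2] / [3] / [4]
  Insert 8 (step 6): P = [3, 8] / [4, 9] / [6] / [7];  Q = [1, 5] / [2, 6] / [3] / [4]
  Insert 1 (step 7): P = [1, 8] / [3, 9] / [4] / [6] / [7];  Q = [1, 5] / [2, 6] / [3] / [4] / [7]
  Insert 2 (step 8): P = [1, 2] / [3, 8] / [4, 9] / [6] / [7];  Q = [1, 5] / [2, 6] / [3, 8] / [4] / [7]
  Insert 5 (step 9): P = [1, 2, 5] / [3, 8] / [4, 9] / [6] / [7];  Q = [1, 5, 9] / [2, 6] / [3, 8] / [4] / [7]
Final shape: (3, 2, 2, 1, 1).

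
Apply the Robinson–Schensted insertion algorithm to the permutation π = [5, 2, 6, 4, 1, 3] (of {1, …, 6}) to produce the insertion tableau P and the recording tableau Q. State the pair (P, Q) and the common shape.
P = [1, 3] / [2, 4] / [5, 6];  Q = [1, 3] / [2, 4] / [5, 6];  common shape = (2, 2, 2)

Row-insert the values π_1, π_2, … into P one at a time, bumping the leftmost entry strictly greater than the inserted value down to the next row. The recording tableau Q records, in position (i, j), the step at which that cell was added to P.
  Insert 5 (step 1): P = [5];  Q = [1]
  Insert 2 (step 2): P = [2] / [5];  Q = [1] / [2]
  Insert 6 (step 3): P = [2, 6] / [5];  Q = [1, 3] / [2]
  Insert 4 (step 4): P = [2, 4] / [5, 6];  Q = [1, 3] / [2, 4]
  Insert 1 (step 5): P = [1, 4] / [2, 6] / [5];  Q = [1, 3] / [2, 4] / [5]
  Insert 3 (step 6): P = [1, 3] / [2, 4] / [5, 6];  Q = [1, 3] / [2, 4] / [5, 6]
Final shape: (2, 2, 2).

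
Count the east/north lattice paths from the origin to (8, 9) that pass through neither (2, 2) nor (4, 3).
Number of paths = 10444

Inclusion–exclusion. Total paths: C(17, 8) = 24310. Through P₁: C(4, 2)·C(13, 6) = 10296. Through P₂: C(7, 4)·C(10, 4) = 7350. Since P₁ is strictly southwest of P₂, a monotone path through both must visit P₁ then P₂; paths through both = C(4, 2)·C(3, 2)·C(10, 4) = 3780. Avoid both = 24310 − 10296 − 7350 + 3780 = 10444.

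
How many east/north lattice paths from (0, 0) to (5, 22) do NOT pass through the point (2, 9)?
Number of paths = 49930

Total paths from (0, 0) to (5, 22): C(27, 5) = 80730. Paths through (2, 9): (paths (0, 0) → (2, 9)) × (paths (2, 9) → (5, 22)) = C(11, 2) · C(16, 3) = 55 · 560 = 30800. Avoidance count = 80730 − 30800 = 49930.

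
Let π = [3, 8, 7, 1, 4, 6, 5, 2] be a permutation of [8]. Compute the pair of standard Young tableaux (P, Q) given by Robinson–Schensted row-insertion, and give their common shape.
P = [1, 2, 5] / [3, 4] / [6] / [7] / [8];  Q = [1, 2, 6] / [3, 5] / [4] / [7] / [8];  common shape = (3, 2, 1, 1, 1)

Row-insert the values π_1, π_2, … into P one at a time, bumping the leftmost entry strictly greater than the inserted value down to the next row. The recording tableau Q records, in position (i, j), the step at which that cell was added to P.
  Insert 3 (step 1): P = [3];  Q = [1]
  Insert 8 (step 2): P = [3, 8];  Q = [1, 2]
  Insert 7 (step 3): P = [3, 7] / [8];  Q = [1, 2] / [3]
  Insert 1 (step 4): P = [1, 7] / [3] / [8];  Q = [1, 2] / [3] / [4]
  Insert 4 (step 5): P = [1, 4] / [3, 7] / [8];  Q = [1, 2] / [3, 5] / [4]
  Insert 6 (step 6): P = [1, 4, 6] / [3, 7] / [8];  Q = [1, 2, 6] / [3, 5] / [4]
  Insert 5 (step 7): P = [1, 4, 5] / [3, 6] / [7] / [8];  Q = [1, 2, 6] / [3, 5] / [4] / [7]
  Insert 2 (step 8): P = [1, 2, 5] / [3, 4] / [6] / [7] / [8];  Q = [1, 2, 6] / [3, 5] / [4] / [7] / [8]
Final shape: (3, 2, 1, 1, 1).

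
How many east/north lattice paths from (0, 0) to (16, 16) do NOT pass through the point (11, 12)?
Number of paths = 430718562

Total paths from (0, 0) to (16, 16): C(32, 16) = 601080390. Paths through (11, 12): (paths (0, 0) → (11, 12)) × (paths (11, 12) → (16, 16)) = C(23, 11) · C(9, 5) = 1352078 · 126 = 170361828. Avoidance count = 601080390 − 170361828 = 430718562.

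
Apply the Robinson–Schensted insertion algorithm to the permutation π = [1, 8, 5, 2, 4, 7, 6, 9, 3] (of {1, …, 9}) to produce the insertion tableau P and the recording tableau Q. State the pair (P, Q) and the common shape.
P = [1, 2, 3, 6, 9] / [4, 7] / [5] / [8];  Q = [1, 2, 5, 6, 8] / [3, 7] / [4] / [9];  common shape = (5, 2, 1, 1)

Row-insert the values π_1, π_2, … into P one at a time, bumping the leftmost entry strictly greater than the inserted value down to the next row. The recording tableau Q records, in position (i, j), the step at which that cell was added to P.
  Insert 1 (step 1): P = [1];  Q = [1]
  Insert 8 (step 2): P = [1, 8];  Q = [1, 2]
  Insert 5 (step 3): P = [1, 5] / [8];  Q = [1, 2] / [3]
  Insert 2 (step 4): P = [1, 2] / [5] / [8];  Q = [1, 2] / [3] / [4]
  Insert 4 (step 5): P = [1, 2, 4] / [5] / [8];  Q = [1, 2, 5] / [3] / [4]
  Insert 7 (step 6): P = [1, 2, 4, 7] / [5] / [8];  Q = [1, 2, 5, 6] / [3] / [4]
  Insert 6 (step 7): P = [1, 2, 4, 6] / [5, 7] / [8];  Q = [1, 2, 5, 6] / [3, 7] / [4]
  Insert 9 (step 8): P = [1, 2, 4, 6, 9] / [5, 7] / [8];  Q = [1, 2, 5, 6, 8] / [3, 7] / [4]
  Insert 3 (step 9): P = [1, 2, 3, 6, 9] / [4, 7] / [5] / [8];  Q = [1, 2, 5, 6, 8] / [3, 7] / [4] / [9]
Final shape: (5, 2, 1, 1).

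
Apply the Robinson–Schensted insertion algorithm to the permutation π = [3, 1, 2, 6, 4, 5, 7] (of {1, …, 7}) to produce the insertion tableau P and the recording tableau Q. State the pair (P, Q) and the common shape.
P = [1, 2, 4, 5, 7] / [3, 6];  Q = [1, 3, 4, 6, 7] / [2, 5];  common shape = (5, 2)

Row-insert the values π_1, π_2, … into P one at a time, bumping the leftmost entry strictly greater than the inserted value down to the next row. The recording tableau Q records, in position (i, j), the step at which that cell was added to P.
  Insert 3 (step 1): P = [3];  Q = [1]
  Insert 1 (step 2): P = [1] / [3];  Q = [1] / [2]
  Insert 2 (step 3): P = [1, 2] / [3];  Q = [1, 3] / [2]
  Insert 6 (step 4): P = [1, 2, 6] / [3];  Q = [1, 3, 4] / [2]
  Insert 4 (step 5): P = [1, 2, 4] / [3, 6];  Q = [1, 3, 4] / [2, 5]
  Insert 5 (step 6): P = [1, 2, 4, 5] / [3, 6];  Q = [1, 3, 4, 6] / [2, 5]
  Insert 7 (step 7): P = [1, 2, 4, 5, 7] / [3, 6];  Q = [1, 3, 4, 6, 7] / [2, 5]
Final shape: (5, 2).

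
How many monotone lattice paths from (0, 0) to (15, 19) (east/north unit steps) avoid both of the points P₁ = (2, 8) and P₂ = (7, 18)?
Number of paths = 1740530955

Inclusion–exclusion. Total paths: C(34, 15) = 1855967520. Through P₁: C(10, 2)·C(24, 13) = 112326480. Through P₂: C(25, 7)·C(9, 8) = 4326300. Since P₁ is strictly southwest of P₂, a monotone path through both must visit P₁ then P₂; paths through both = C(10, 2)·C(15, 5)·C(9, 8) = 1216215. Avoid both = 1855967520 − 112326480 − 4326300 + 1216215 = 1740530955.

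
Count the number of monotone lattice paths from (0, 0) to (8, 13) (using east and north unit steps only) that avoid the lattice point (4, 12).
Number of paths = 194390

Total paths from (0, 0) to (8, 13): C(21, 8) = 203490. Paths through (4, 12): (paths (0, 0) → (4, 12)) × (paths (4, 12) → (8, 13)) = C(16, 4) · C(5, 4) = 1820 · 5 = 9100. Avoidance count = 203490 − 9100 = 194390.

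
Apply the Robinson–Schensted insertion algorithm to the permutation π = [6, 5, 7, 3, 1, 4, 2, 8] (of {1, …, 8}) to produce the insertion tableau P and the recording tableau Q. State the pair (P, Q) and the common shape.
P = [1, 2, 8] / [3, 4] / [5, 7] / [6];  Q = [1, 3, 8] / [2, 6] / [4, 7] / [5];  common shape = (3, 2, 2, 1)

Row-insert the values π_1, π_2, … into P one at a time, bumping the leftmost entry strictly greater than the inserted value down to the next row. The recording tableau Q records, in position (i, j), the step at which that cell was added to P.
  Insert 6 (step 1): P = [6];  Q = [1]
  Insert 5 (step 2): P = [5] / [6];  Q = [1] / [2]
  Insert 7 (step 3): P = [5, 7] / [6];  Q = [1, 3] / [2]
  Insert 3 (step 4): P = [3, 7] / [5] / [6];  Q = [1, 3] / [2] / [4]
  Insert 1 (step 5): P = [1, 7] / [3] / [5] / [6];  Q = [1, 3] / [2] / [4] / [5]
  Insert 4 (step 6): P = [1, 4] / [3, 7] / [5] / [6];  Q = [1, 3] / [2, 6] / [4] / [5]
  Insert 2 (step 7): P = [1, 2] / [3, 4] / [5, 7] / [6];  Q = [1, 3] / [2, 6] / [4, 7] / [5]
  Insert 8 (step 8): P = [1, 2, 8] / [3, 4] / [5, 7] / [6];  Q = [1, 3, 8] / [2, 6] / [4, 7] / [5]
Final shape: (3, 2, 2, 1).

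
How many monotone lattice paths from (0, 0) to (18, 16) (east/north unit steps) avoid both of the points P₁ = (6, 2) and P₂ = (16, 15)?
Number of paths = 1128026789

Inclusion–exclusion. Total paths: C(34, 18) = 2203961430. Through P₁: C(8, 6)·C(26, 12) = 270415600. Through P₂: C(31, 16)·C(3, 2) = 901620585. Since P₁ is strictly southwest of P₂, a monotone path through both must visit P₁ then P₂; paths through both = C(8, 6)·C(23, 10)·C(3, 2) = 96101544. Avoid both = 2203961430 − 270415600 − 901620585 + 96101544 = 1128026789.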